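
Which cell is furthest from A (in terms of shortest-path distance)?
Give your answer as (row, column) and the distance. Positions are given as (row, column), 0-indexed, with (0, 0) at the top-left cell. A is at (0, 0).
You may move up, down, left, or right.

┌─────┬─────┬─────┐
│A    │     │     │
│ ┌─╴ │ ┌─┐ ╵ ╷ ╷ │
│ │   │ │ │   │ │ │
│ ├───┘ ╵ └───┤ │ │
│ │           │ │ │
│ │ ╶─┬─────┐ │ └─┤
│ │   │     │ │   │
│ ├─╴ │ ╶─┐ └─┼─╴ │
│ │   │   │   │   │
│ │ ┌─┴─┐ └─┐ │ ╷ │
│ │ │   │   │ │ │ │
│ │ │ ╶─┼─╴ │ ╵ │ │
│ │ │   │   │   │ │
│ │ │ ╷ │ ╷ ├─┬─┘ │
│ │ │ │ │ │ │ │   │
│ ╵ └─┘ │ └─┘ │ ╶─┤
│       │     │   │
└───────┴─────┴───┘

Computing BFS distances from A to all cells:
Furthest cell: (7, 6)
Distance: 53 steps

Path from A to the furthest cell:

┌─────┬─────┬─────┐
│A    │↱ → ↓│↱ ↓  │
│ ┌─╴ │ ┌─┐ ╵ ╷ ╷ │
│↓│   │↑│ │↳ ↑│↓│ │
│ ├───┘ ╵ └───┤ │ │
│↓│↱ → ↑      │↓│ │
│ │ ╶─┬─────┐ │ └─┤
│↓│↑ ↰│↓ ← ↰│ │↳ ↓│
│ ├─╴ │ ╶─┐ └─┼─╴ │
│↓│↱ ↑│↳ ↓│↑ ↰│↓ ↲│
│ │ ┌─┴─┐ └─┐ │ ╷ │
│↓│↑│   │↳ ↓│↑│↓│ │
│ │ │ ╶─┼─╴ │ ╵ │ │
│↓│↑│   │↓ ↲│↑ ↲│ │
│ │ │ ╷ │ ╷ ├─┬─┘ │
│↓│↑│ │ │↓│ │B│   │
│ ╵ └─┘ │ └─┘ │ ╶─┤
│↳ ↑    │↳ → ↑│   │
└───────┴─────┴───┘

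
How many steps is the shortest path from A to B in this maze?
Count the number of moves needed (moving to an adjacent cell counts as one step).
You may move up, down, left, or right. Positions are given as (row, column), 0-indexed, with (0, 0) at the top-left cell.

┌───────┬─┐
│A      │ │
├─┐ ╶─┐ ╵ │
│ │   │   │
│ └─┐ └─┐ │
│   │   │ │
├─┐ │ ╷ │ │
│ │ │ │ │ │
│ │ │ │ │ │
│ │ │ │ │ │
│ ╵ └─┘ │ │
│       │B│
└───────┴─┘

Using BFS to find shortest path:
Start: (0, 0), End: (5, 4)
Path found:
(0,0) → (0,1) → (0,2) → (0,3) → (1,3) → (1,4) → (2,4) → (3,4) → (4,4) → (5,4)
Number of steps: 9

Solution:

┌───────┬─┐
│A → → ↓│ │
├─┐ ╶─┐ ╵ │
│ │   │↳ ↓│
│ └─┐ └─┐ │
│   │   │↓│
├─┐ │ ╷ │ │
│ │ │ │ │↓│
│ │ │ │ │ │
│ │ │ │ │↓│
│ ╵ └─┘ │ │
│       │B│
└───────┴─┘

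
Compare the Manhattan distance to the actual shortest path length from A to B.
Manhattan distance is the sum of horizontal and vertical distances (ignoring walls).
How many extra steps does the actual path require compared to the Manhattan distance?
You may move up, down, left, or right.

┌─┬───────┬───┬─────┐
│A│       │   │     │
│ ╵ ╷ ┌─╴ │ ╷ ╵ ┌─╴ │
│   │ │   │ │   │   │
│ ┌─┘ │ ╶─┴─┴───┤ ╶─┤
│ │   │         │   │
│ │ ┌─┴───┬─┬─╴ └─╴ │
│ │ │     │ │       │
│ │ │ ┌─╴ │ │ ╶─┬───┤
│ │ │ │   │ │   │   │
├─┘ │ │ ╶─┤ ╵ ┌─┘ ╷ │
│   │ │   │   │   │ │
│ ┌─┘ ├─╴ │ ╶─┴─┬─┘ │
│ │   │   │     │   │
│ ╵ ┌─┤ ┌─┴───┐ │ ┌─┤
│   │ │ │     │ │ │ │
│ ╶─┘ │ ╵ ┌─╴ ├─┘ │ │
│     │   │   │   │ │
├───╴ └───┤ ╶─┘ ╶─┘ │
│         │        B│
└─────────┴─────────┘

Manhattan distance: |9 - 0| + |9 - 0| = 18
Actual path length: 40
Extra steps: 40 - 18 = 22

Solution:

┌─┬───────┬───┬─────┐
│A│↱ ↓    │   │     │
│ ╵ ╷ ┌─╴ │ ╷ ╵ ┌─╴ │
│↳ ↑│↓│   │ │   │   │
│ ┌─┘ │ ╶─┴─┴───┤ ╶─┤
│ │↓ ↲│         │   │
│ │ ┌─┴───┬─┬─╴ └─╴ │
│ │↓│↱ → ↓│ │       │
│ │ │ ┌─╴ │ │ ╶─┬───┤
│ │↓│↑│↓ ↲│ │   │   │
├─┘ │ │ ╶─┤ ╵ ┌─┘ ╷ │
│↓ ↲│↑│↳ ↓│   │   │ │
│ ┌─┘ ├─╴ │ ╶─┴─┬─┘ │
│↓│↱ ↑│↓ ↲│     │   │
│ ╵ ┌─┤ ┌─┴───┐ │ ┌─┤
│↳ ↑│ │↓│↱ → ↓│ │ │ │
│ ╶─┘ │ ╵ ┌─╴ ├─┘ │ │
│     │↳ ↑│↓ ↲│   │ │
├───╴ └───┤ ╶─┘ ╶─┘ │
│         │↳ → → → B│
└─────────┴─────────┘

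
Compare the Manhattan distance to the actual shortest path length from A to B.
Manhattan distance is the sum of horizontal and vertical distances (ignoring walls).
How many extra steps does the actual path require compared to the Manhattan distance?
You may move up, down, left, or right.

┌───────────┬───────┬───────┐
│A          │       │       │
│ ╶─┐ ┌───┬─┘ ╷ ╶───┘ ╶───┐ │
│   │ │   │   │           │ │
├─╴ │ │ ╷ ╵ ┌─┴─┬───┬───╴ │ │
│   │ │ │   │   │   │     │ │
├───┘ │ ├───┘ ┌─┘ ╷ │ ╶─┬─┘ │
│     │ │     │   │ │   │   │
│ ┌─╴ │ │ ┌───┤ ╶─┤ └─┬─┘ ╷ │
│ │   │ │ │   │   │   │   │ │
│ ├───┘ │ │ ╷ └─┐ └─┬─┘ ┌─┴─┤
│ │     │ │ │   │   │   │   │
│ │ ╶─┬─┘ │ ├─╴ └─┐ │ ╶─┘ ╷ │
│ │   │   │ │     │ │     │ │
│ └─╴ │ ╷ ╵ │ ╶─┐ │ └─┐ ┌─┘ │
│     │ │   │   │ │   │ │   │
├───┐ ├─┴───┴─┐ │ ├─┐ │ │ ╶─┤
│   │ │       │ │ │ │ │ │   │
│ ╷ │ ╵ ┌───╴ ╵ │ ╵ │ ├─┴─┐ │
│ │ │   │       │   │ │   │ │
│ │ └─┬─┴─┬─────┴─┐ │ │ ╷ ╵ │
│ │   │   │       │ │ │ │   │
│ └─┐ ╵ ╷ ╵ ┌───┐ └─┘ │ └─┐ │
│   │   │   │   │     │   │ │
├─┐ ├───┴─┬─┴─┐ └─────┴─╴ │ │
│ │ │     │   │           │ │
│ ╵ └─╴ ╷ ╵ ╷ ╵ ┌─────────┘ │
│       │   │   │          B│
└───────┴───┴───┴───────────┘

Manhattan distance: |13 - 0| + |13 - 0| = 26
Actual path length: 60
Extra steps: 60 - 26 = 34

Solution:

┌───────────┬───────┬───────┐
│A → ↓      │↱ ↓    │↱ → → ↓│
│ ╶─┐ ┌───┬─┘ ╷ ╶───┘ ╶───┐ │
│   │↓│↱ ↓│↱ ↑│↳ → → ↑    │↓│
├─╴ │ │ ╷ ╵ ┌─┴─┬───┬───╴ │ │
│   │↓│↑│↳ ↑│   │   │     │↓│
├───┘ │ ├───┘ ┌─┘ ╷ │ ╶─┬─┘ │
│↓ ← ↲│↑│     │   │ │   │↓ ↲│
│ ┌─╴ │ │ ┌───┤ ╶─┤ └─┬─┘ ╷ │
│↓│   │↑│ │   │   │   │↓ ↲│ │
│ ├───┘ │ │ ╷ └─┐ └─┬─┘ ┌─┴─┤
│↓│↱ → ↑│ │ │   │   │↓ ↲│↱ ↓│
│ │ ╶─┬─┘ │ ├─╴ └─┐ │ ╶─┘ ╷ │
│↓│↑ ↰│   │ │     │ │↳ → ↑│↓│
│ └─╴ │ ╷ ╵ │ ╶─┐ │ └─┐ ┌─┘ │
│↳ → ↑│ │   │   │ │   │ │↓ ↲│
├───┐ ├─┴───┴─┐ │ ├─┐ │ │ ╶─┤
│   │ │       │ │ │ │ │ │↳ ↓│
│ ╷ │ ╵ ┌───╴ ╵ │ ╵ │ ├─┴─┐ │
│ │ │   │       │   │ │   │↓│
│ │ └─┬─┴─┬─────┴─┐ │ │ ╷ ╵ │
│ │   │   │       │ │ │ │  ↓│
│ └─┐ ╵ ╷ ╵ ┌───┐ └─┘ │ └─┐ │
│   │   │   │   │     │   │↓│
├─┐ ├───┴─┬─┴─┐ └─────┴─╴ │ │
│ │ │     │   │           │↓│
│ ╵ └─╴ ╷ ╵ ╷ ╵ ┌─────────┘ │
│       │   │   │          B│
└───────┴───┴───┴───────────┘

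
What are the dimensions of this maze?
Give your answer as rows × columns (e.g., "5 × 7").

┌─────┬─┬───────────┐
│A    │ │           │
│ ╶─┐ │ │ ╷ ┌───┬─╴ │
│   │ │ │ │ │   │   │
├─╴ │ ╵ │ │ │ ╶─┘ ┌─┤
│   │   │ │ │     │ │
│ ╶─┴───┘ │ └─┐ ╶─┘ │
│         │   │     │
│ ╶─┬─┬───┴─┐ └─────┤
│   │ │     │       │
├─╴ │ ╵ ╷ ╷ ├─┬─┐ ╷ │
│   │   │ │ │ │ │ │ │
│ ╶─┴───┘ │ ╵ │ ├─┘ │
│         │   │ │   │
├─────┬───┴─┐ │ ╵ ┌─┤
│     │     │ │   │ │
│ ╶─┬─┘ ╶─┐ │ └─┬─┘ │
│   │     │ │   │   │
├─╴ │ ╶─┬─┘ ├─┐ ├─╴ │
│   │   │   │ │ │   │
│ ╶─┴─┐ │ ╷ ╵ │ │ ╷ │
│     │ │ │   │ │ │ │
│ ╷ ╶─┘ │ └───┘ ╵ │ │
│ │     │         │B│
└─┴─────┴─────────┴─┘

Counting the maze dimensions:
Rows (vertical): 12
Columns (horizontal): 10
Dimensions: 12 × 10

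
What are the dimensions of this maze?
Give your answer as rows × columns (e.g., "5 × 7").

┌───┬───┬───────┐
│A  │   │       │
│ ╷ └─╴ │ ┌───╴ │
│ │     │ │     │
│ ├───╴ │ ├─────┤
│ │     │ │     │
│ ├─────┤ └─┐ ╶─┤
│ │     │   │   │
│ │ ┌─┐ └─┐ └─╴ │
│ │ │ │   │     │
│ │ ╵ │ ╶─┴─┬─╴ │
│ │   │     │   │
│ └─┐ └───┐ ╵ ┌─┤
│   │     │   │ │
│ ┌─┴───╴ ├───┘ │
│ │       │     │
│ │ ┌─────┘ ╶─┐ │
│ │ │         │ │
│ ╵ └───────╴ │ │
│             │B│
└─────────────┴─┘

Counting the maze dimensions:
Rows (vertical): 10
Columns (horizontal): 8
Dimensions: 10 × 8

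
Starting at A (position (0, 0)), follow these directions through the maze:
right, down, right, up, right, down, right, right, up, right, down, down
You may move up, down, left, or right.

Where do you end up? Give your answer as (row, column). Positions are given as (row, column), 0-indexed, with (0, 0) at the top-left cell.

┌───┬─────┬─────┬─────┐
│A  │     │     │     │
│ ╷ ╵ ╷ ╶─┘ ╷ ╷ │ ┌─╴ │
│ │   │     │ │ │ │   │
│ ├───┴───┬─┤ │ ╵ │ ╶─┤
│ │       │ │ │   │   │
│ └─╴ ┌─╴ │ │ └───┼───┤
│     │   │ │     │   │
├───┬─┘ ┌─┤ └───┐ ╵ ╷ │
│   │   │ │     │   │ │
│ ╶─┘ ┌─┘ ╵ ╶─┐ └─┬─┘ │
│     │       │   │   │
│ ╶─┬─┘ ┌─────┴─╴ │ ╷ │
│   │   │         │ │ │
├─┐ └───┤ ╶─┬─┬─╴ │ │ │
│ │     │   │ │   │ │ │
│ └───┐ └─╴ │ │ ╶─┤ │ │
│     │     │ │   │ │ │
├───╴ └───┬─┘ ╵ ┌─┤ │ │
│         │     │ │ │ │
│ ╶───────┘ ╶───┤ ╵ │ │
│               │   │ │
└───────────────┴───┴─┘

Following directions step by step:
Start: (0, 0)
  right: (0, 0) → (0, 1)
  down: (0, 1) → (1, 1)
  right: (1, 1) → (1, 2)
  up: (1, 2) → (0, 2)
  right: (0, 2) → (0, 3)
  down: (0, 3) → (1, 3)
  right: (1, 3) → (1, 4)
  right: (1, 4) → (1, 5)
  up: (1, 5) → (0, 5)
  right: (0, 5) → (0, 6)
  down: (0, 6) → (1, 6)
  down: (1, 6) → (2, 6)
Final position: (2, 6)

Path taken:

┌───┬─────┬─────┬─────┐
│A ↓│↱ ↓  │↱ ↓  │     │
│ ╷ ╵ ╷ ╶─┘ ╷ ╷ │ ┌─╴ │
│ │↳ ↑│↳ → ↑│↓│ │ │   │
│ ├───┴───┬─┤ │ ╵ │ ╶─┤
│ │       │ │B│   │   │
│ └─╴ ┌─╴ │ │ └───┼───┤
│     │   │ │     │   │
├───┬─┘ ┌─┤ └───┐ ╵ ╷ │
│   │   │ │     │   │ │
│ ╶─┘ ┌─┘ ╵ ╶─┐ └─┬─┘ │
│     │       │   │   │
│ ╶─┬─┘ ┌─────┴─╴ │ ╷ │
│   │   │         │ │ │
├─┐ └───┤ ╶─┬─┬─╴ │ │ │
│ │     │   │ │   │ │ │
│ └───┐ └─╴ │ │ ╶─┤ │ │
│     │     │ │   │ │ │
├───╴ └───┬─┘ ╵ ┌─┤ │ │
│         │     │ │ │ │
│ ╶───────┘ ╶───┤ ╵ │ │
│               │   │ │
└───────────────┴───┴─┘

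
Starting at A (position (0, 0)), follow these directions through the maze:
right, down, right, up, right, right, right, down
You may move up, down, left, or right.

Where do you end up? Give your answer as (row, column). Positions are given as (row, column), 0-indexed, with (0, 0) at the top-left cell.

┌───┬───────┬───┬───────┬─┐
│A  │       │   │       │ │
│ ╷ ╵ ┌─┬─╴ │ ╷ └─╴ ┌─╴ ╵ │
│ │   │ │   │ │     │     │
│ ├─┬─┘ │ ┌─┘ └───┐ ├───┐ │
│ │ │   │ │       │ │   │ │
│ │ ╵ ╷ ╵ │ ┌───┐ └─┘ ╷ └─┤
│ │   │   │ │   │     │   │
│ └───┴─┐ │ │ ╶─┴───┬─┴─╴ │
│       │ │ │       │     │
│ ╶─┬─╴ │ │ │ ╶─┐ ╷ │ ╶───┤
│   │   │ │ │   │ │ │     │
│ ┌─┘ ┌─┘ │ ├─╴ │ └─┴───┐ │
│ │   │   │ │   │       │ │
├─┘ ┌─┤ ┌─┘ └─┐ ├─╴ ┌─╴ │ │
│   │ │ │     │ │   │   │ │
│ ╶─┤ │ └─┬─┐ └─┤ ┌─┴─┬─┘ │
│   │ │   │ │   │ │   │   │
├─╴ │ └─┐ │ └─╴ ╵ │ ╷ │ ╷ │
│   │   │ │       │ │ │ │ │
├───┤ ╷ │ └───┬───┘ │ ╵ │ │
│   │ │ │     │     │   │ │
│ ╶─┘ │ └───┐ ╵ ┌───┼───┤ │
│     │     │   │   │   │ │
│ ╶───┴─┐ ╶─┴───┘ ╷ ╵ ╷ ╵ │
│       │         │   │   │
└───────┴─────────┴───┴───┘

Following directions step by step:
Start: (0, 0)
  right: (0, 0) → (0, 1)
  down: (0, 1) → (1, 1)
  right: (1, 1) → (1, 2)
  up: (1, 2) → (0, 2)
  right: (0, 2) → (0, 3)
  right: (0, 3) → (0, 4)
  right: (0, 4) → (0, 5)
  down: (0, 5) → (1, 5)
Final position: (1, 5)

Path taken:

┌───┬───────┬───┬───────┬─┐
│A ↓│↱ → → ↓│   │       │ │
│ ╷ ╵ ┌─┬─╴ │ ╷ └─╴ ┌─╴ ╵ │
│ │↳ ↑│ │  B│ │     │     │
│ ├─┬─┘ │ ┌─┘ └───┐ ├───┐ │
│ │ │   │ │       │ │   │ │
│ │ ╵ ╷ ╵ │ ┌───┐ └─┘ ╷ └─┤
│ │   │   │ │   │     │   │
│ └───┴─┐ │ │ ╶─┴───┬─┴─╴ │
│       │ │ │       │     │
│ ╶─┬─╴ │ │ │ ╶─┐ ╷ │ ╶───┤
│   │   │ │ │   │ │ │     │
│ ┌─┘ ┌─┘ │ ├─╴ │ └─┴───┐ │
│ │   │   │ │   │       │ │
├─┘ ┌─┤ ┌─┘ └─┐ ├─╴ ┌─╴ │ │
│   │ │ │     │ │   │   │ │
│ ╶─┤ │ └─┬─┐ └─┤ ┌─┴─┬─┘ │
│   │ │   │ │   │ │   │   │
├─╴ │ └─┐ │ └─╴ ╵ │ ╷ │ ╷ │
│   │   │ │       │ │ │ │ │
├───┤ ╷ │ └───┬───┘ │ ╵ │ │
│   │ │ │     │     │   │ │
│ ╶─┘ │ └───┐ ╵ ┌───┼───┤ │
│     │     │   │   │   │ │
│ ╶───┴─┐ ╶─┴───┘ ╷ ╵ ╷ ╵ │
│       │         │   │   │
└───────┴─────────┴───┴───┘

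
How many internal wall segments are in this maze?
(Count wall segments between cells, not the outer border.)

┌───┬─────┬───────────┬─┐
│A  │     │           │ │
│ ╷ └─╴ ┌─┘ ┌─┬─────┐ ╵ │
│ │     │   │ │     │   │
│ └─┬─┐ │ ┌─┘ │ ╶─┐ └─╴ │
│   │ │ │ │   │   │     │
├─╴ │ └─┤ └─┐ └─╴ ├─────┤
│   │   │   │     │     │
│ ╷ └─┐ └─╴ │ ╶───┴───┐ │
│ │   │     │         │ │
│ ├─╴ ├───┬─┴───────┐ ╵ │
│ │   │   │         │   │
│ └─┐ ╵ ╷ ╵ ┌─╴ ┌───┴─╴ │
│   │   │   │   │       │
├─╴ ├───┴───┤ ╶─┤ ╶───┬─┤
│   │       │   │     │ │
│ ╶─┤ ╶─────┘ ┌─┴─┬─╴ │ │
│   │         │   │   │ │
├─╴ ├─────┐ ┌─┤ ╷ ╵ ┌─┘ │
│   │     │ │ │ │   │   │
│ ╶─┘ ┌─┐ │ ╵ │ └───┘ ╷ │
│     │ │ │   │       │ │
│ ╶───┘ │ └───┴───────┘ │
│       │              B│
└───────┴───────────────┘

Counting internal wall segments:
Total internal walls: 121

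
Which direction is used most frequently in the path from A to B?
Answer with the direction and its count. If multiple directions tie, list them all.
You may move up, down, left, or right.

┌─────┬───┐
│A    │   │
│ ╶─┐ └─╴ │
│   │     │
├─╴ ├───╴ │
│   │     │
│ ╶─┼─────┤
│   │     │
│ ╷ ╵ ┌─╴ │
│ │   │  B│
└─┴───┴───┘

Directions: down, right, down, left, down, right, down, right, up, right, right, down
Counts: {'down': 5, 'right': 5, 'left': 1, 'up': 1}
Most common: down and right (tied at 5 times each)

Solution:

┌─────┬───┐
│A    │   │
│ ╶─┐ └─╴ │
│↳ ↓│     │
├─╴ ├───╴ │
│↓ ↲│     │
│ ╶─┼─────┤
│↳ ↓│↱ → ↓│
│ ╷ ╵ ┌─╴ │
│ │↳ ↑│  B│
└─┴───┴───┘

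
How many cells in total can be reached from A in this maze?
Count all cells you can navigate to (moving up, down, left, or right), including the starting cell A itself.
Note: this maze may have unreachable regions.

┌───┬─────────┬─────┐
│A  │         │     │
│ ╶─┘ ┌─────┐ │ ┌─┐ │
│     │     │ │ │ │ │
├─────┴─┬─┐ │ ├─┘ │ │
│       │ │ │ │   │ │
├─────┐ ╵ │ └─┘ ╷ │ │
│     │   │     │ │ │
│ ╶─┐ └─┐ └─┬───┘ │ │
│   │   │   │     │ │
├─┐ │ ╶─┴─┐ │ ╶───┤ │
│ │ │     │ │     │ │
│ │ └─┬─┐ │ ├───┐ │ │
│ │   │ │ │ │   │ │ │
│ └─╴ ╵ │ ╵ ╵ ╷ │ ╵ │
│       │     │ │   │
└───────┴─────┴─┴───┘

Using BFS/flood-fill to find all reachable cells from A:
Maze size: 8 × 10 = 80 total cells
68 cell(s) are walled off and cannot be reached from A.
Reachable cells: 12

Reachable region (· marks reachable cells):

┌───┬─────────┬─────┐
│A ·│· · · · ·│     │
│ ╶─┘ ┌─────┐ │ ┌─┐ │
│· · ·│     │·│ │ │ │
├─────┴─┬─┐ │ ├─┘ │ │
│       │ │ │·│   │ │
├─────┐ ╵ │ └─┘ ╷ │ │
│     │   │     │ │ │
│ ╶─┐ └─┐ └─┬───┘ │ │
│   │   │   │     │ │
├─┐ │ ╶─┴─┐ │ ╶───┤ │
│ │ │     │ │     │ │
│ │ └─┬─┐ │ ├───┐ │ │
│ │   │ │ │ │   │ │ │
│ └─╴ ╵ │ ╵ ╵ ╷ │ ╵ │
│       │     │ │   │
└───────┴─────┴─┴───┘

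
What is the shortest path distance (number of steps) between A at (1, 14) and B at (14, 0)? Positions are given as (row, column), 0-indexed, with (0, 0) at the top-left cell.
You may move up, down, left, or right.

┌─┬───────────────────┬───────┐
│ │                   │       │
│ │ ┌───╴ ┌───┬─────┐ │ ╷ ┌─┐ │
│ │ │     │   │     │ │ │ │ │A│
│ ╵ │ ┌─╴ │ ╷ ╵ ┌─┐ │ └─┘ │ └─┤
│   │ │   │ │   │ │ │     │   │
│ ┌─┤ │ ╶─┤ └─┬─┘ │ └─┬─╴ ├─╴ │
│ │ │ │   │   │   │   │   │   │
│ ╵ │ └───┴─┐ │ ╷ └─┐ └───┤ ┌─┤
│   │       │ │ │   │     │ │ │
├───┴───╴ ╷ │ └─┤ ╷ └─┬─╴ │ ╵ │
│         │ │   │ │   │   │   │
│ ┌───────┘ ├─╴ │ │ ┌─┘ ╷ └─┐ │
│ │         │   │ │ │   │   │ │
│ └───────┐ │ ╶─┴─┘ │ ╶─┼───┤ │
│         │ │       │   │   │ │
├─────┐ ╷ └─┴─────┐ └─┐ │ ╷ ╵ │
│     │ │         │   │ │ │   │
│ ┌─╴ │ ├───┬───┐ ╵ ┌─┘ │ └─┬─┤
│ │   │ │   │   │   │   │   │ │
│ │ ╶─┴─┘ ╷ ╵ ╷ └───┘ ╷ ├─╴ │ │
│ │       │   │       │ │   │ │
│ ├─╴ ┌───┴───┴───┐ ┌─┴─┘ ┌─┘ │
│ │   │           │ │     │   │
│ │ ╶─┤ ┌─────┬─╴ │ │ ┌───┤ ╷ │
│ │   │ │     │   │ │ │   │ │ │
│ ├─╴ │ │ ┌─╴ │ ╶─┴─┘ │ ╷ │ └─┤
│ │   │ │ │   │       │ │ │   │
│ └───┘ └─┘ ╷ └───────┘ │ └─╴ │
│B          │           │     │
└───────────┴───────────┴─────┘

Finding path from (1, 14) to (14, 0):
Path: (1,14) → (0,14) → (0,13) → (0,12) → (1,12) → (2,12) → (2,11) → (2,10) → (1,10) → (0,10) → (0,9) → (0,8) → (0,7) → (0,6) → (0,5) → (0,4) → (1,4) → (1,3) → (1,2) → (2,2) → (3,2) → (4,2) → (4,3) → (4,4) → (5,4) → (5,3) → (5,2) → (5,1) → (5,0) → (6,0) → (7,0) → (7,1) → (7,2) → (7,3) → (7,4) → (8,4) → (8,5) → (8,6) → (8,7) → (8,8) → (9,8) → (9,9) → (8,9) → (7,9) → (7,8) → (7,7) → (7,6) → (6,6) → (6,7) → (5,7) → (5,6) → (4,6) → (3,6) → (3,5) → (2,5) → (1,5) → (1,6) → (2,6) → (2,7) → (1,7) → (1,8) → (1,9) → (2,9) → (3,9) → (3,10) → (4,10) → (4,11) → (4,12) → (5,12) → (5,11) → (6,11) → (6,10) → (7,10) → (7,11) → (8,11) → (9,11) → (9,10) → (10,10) → (10,9) → (10,8) → (10,7) → (9,7) → (9,6) → (10,6) → (10,5) → (9,5) → (9,4) → (10,4) → (10,3) → (10,2) → (10,1) → (9,1) → (9,2) → (8,2) → (8,1) → (8,0) → (9,0) → (10,0) → (11,0) → (12,0) → (13,0) → (14,0)
Distance: 101 steps

Solution:

┌─┬───────────────────┬───────┐
│ │      ↓ ← ← ← ← ← ↰│  ↓ ← ↰│
│ │ ┌───╴ ┌───┬─────┐ │ ╷ ┌─┐ │
│ │ │↓ ← ↲│↱ ↓│↱ → ↓│↑│ │↓│ │A│
│ ╵ │ ┌─╴ │ ╷ ╵ ┌─┐ │ └─┘ │ └─┤
│   │↓│   │↑│↳ ↑│ │↓│↑ ← ↲│   │
│ ┌─┤ │ ╶─┤ └─┬─┘ │ └─┬─╴ ├─╴ │
│ │ │↓│   │↑ ↰│   │↳ ↓│   │   │
│ ╵ │ └───┴─┐ │ ╷ └─┐ └───┤ ┌─┤
│   │↳ → ↓  │↑│ │   │↳ → ↓│ │ │
├───┴───╴ ╷ │ └─┤ ╷ └─┬─╴ │ ╵ │
│↓ ← ← ← ↲│ │↑ ↰│ │   │↓ ↲│   │
│ ┌───────┘ ├─╴ │ │ ┌─┘ ╷ └─┐ │
│↓│         │↱ ↑│ │ │↓ ↲│   │ │
│ └───────┐ │ ╶─┴─┘ │ ╶─┼───┤ │
│↳ → → → ↓│ │↑ ← ← ↰│↳ ↓│   │ │
├─────┐ ╷ └─┴─────┐ └─┐ │ ╷ ╵ │
│↓ ← ↰│ │↳ → → → ↓│↑  │↓│ │   │
│ ┌─╴ │ ├───┬───┐ ╵ ┌─┘ │ └─┬─┤
│↓│↱ ↑│ │↓ ↰│↓ ↰│↳ ↑│↓ ↲│   │ │
│ │ ╶─┴─┘ ╷ ╵ ╷ └───┘ ╷ ├─╴ │ │
│↓│↑ ← ← ↲│↑ ↲│↑ ← ← ↲│ │   │ │
│ ├─╴ ┌───┴───┴───┐ ┌─┴─┘ ┌─┘ │
│↓│   │           │ │     │   │
│ │ ╶─┤ ┌─────┬─╴ │ │ ┌───┤ ╷ │
│↓│   │ │     │   │ │ │   │ │ │
│ ├─╴ │ │ ┌─╴ │ ╶─┴─┘ │ ╷ │ └─┤
│↓│   │ │ │   │       │ │ │   │
│ └───┘ └─┘ ╷ └───────┘ │ └─╴ │
│B          │           │     │
└───────────┴───────────┴─────┘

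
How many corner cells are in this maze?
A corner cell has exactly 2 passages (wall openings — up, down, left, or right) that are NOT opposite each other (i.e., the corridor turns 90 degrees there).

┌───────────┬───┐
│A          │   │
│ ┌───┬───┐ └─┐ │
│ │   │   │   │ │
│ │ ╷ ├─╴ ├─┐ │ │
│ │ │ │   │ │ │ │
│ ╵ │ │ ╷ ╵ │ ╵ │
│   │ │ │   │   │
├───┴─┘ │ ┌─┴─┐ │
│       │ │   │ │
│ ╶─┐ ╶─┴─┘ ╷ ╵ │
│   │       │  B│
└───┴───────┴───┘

Counting corner cells (2 non-opposite passages):
Total corners: 22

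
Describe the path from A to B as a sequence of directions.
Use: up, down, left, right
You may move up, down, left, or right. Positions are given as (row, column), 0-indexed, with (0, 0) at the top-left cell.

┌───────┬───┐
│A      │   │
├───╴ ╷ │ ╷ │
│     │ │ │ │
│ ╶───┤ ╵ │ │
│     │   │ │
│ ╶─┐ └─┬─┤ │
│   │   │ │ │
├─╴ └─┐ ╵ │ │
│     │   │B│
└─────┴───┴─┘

Finding the path and converting it to directions:
Path through cells: (0,0) → (0,1) → (0,2) → (0,3) → (1,3) → (2,3) → (2,4) → (1,4) → (0,4) → (0,5) → (1,5) → (2,5) → (3,5) → (4,5)
Directions: right, right, right, down, down, right, up, up, right, down, down, down, down

Solution:

┌───────┬───┐
│A → → ↓│↱ ↓│
├───╴ ╷ │ ╷ │
│     │↓│↑│↓│
│ ╶───┤ ╵ │ │
│     │↳ ↑│↓│
│ ╶─┐ └─┬─┤ │
│   │   │ │↓│
├─╴ └─┐ ╵ │ │
│     │   │B│
└─────┴───┴─┘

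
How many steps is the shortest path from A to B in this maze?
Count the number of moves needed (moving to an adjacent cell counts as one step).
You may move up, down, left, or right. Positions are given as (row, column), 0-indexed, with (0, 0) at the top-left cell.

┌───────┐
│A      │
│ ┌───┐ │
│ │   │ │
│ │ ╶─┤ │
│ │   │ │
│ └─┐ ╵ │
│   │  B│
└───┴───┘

Using BFS to find shortest path:
Start: (0, 0), End: (3, 3)
Path found:
(0,0) → (0,1) → (0,2) → (0,3) → (1,3) → (2,3) → (3,3)
Number of steps: 6

Solution:

┌───────┐
│A → → ↓│
│ ┌───┐ │
│ │   │↓│
│ │ ╶─┤ │
│ │   │↓│
│ └─┐ ╵ │
│   │  B│
└───┴───┘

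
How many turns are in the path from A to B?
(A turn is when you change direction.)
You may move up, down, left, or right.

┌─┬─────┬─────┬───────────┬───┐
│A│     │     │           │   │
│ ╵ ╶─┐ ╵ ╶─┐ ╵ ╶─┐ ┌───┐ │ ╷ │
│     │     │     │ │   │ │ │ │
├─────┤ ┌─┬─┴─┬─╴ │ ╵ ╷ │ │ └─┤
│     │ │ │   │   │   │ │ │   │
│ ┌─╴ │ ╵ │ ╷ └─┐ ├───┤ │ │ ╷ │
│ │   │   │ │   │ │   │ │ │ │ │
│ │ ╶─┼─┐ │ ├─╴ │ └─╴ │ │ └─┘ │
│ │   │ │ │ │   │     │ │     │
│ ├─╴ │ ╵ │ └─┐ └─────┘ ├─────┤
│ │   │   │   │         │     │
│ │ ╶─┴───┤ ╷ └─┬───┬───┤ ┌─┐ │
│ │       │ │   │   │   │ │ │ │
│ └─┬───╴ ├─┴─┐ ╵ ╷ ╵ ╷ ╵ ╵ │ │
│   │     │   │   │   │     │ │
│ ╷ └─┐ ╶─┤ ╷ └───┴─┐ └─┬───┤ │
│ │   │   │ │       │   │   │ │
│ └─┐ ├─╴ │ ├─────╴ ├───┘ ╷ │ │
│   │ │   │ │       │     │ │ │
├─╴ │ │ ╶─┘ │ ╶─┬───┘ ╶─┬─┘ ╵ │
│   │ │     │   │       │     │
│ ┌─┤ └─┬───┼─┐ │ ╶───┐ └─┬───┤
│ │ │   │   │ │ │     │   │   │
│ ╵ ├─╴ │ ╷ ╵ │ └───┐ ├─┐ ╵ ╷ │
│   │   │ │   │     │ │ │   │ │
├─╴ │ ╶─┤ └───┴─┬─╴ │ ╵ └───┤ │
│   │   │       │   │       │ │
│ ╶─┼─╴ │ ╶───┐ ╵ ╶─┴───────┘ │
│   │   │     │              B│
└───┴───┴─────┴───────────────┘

Directions: down, right, up, right, right, down, right, up, right, right, down, right, up, right, right, down, down, right, up, right, down, down, down, down, left, left, left, left, up, up, left, up, left, down, down, down, right, down, right, down, right, up, right, down, right, up, right, down, right, up, up, right, right, down, down, down, down, down, left, up, up, left, down, left, left, down, right, down, right, down, right, up, right, down, down, down
Number of turns: 52

Solution:

┌─┬─────┬─────┬───────────┬───┐
│A│↱ → ↓│↱ → ↓│↱ → ↓      │   │
│ ╵ ╶─┐ ╵ ╶─┐ ╵ ╶─┐ ┌───┐ │ ╷ │
│↳ ↑  │↳ ↑  │↳ ↑  │↓│↱ ↓│ │ │ │
├─────┤ ┌─┬─┴─┬─╴ │ ╵ ╷ │ │ └─┤
│     │ │ │↓ ↰│   │↳ ↑│↓│ │   │
│ ┌─╴ │ ╵ │ ╷ └─┐ ├───┤ │ │ ╷ │
│ │   │   │↓│↑ ↰│ │   │↓│ │ │ │
│ │ ╶─┼─┐ │ ├─╴ │ └─╴ │ │ └─┘ │
│ │   │ │ │↓│  ↑│     │↓│     │
│ ├─╴ │ ╵ │ └─┐ └─────┘ ├─────┤
│ │   │   │↳ ↓│↑ ← ← ← ↲│↱ → ↓│
│ │ ╶─┴───┤ ╷ └─┬───┬───┤ ┌─┐ │
│ │       │ │↳ ↓│↱ ↓│↱ ↓│↑│ │↓│
│ └─┬───╴ ├─┴─┐ ╵ ╷ ╵ ╷ ╵ ╵ │ │
│   │     │   │↳ ↑│↳ ↑│↳ ↑  │↓│
│ ╷ └─┐ ╶─┤ ╷ └───┴─┐ └─┬───┤ │
│ │   │   │ │       │   │↓ ↰│↓│
│ └─┐ ├─╴ │ ├─────╴ ├───┘ ╷ │ │
│   │ │   │ │       │↓ ← ↲│↑│↓│
├─╴ │ │ ╶─┘ │ ╶─┬───┘ ╶─┬─┘ ╵ │
│   │ │     │   │    ↳ ↓│  ↑ ↲│
│ ┌─┤ └─┬───┼─┐ │ ╶───┐ └─┬───┤
│ │ │   │   │ │ │     │↳ ↓│↱ ↓│
│ ╵ ├─╴ │ ╷ ╵ │ └───┐ ├─┐ ╵ ╷ │
│   │   │ │   │     │ │ │↳ ↑│↓│
├─╴ │ ╶─┤ └───┴─┬─╴ │ ╵ └───┤ │
│   │   │       │   │       │↓│
│ ╶─┼─╴ │ ╶───┐ ╵ ╶─┴───────┘ │
│   │   │     │              B│
└───┴───┴─────┴───────────────┘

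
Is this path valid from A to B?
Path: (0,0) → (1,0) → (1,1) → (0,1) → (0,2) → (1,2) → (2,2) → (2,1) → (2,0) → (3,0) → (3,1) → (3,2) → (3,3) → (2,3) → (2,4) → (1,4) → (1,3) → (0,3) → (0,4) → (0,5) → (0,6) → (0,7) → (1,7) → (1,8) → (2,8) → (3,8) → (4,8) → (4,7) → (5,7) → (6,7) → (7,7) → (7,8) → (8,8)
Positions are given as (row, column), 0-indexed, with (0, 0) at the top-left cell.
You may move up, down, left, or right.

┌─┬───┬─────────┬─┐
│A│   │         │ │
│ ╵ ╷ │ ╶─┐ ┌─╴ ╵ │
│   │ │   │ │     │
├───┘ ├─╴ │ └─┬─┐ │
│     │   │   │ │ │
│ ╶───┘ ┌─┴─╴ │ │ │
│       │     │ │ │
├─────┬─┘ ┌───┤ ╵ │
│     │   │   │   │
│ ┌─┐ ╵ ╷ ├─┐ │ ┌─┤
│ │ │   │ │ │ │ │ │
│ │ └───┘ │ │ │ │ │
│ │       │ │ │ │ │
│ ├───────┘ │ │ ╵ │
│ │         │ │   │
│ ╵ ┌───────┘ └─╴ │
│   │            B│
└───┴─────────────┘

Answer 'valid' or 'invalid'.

Checking path validity:
Result: All consecutive moves are passable.

valid

Correct solution:

┌─┬───┬─────────┬─┐
│A│↱ ↓│↱ → → → ↓│ │
│ ╵ ╷ │ ╶─┐ ┌─╴ ╵ │
│↳ ↑│↓│↑ ↰│ │  ↳ ↓│
├───┘ ├─╴ │ └─┬─┐ │
│↓ ← ↲│↱ ↑│   │ │↓│
│ ╶───┘ ┌─┴─╴ │ │ │
│↳ → → ↑│     │ │↓│
├─────┬─┘ ┌───┤ ╵ │
│     │   │   │↓ ↲│
│ ┌─┐ ╵ ╷ ├─┐ │ ┌─┤
│ │ │   │ │ │ │↓│ │
│ │ └───┘ │ │ │ │ │
│ │       │ │ │↓│ │
│ ├───────┘ │ │ ╵ │
│ │         │ │↳ ↓│
│ ╵ ┌───────┘ └─╴ │
│   │            B│
└───┴─────────────┘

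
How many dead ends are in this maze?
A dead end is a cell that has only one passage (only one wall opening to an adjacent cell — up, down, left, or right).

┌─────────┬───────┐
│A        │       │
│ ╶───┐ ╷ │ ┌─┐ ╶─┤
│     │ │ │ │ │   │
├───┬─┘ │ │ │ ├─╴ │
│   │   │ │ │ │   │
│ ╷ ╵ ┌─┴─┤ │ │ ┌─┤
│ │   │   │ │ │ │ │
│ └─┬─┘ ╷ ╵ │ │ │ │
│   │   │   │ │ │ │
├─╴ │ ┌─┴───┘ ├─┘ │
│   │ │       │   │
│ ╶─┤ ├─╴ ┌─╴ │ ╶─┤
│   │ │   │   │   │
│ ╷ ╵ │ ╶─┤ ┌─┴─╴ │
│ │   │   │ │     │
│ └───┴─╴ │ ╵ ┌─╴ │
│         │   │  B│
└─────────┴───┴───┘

Checking each cell for number of passages:

Dead ends found at positions:
  (0, 8)
  (1, 2)
  (1, 6)
  (2, 4)
  (3, 8)
  (4, 7)
  (5, 3)
  (8, 7)
Total dead ends: 8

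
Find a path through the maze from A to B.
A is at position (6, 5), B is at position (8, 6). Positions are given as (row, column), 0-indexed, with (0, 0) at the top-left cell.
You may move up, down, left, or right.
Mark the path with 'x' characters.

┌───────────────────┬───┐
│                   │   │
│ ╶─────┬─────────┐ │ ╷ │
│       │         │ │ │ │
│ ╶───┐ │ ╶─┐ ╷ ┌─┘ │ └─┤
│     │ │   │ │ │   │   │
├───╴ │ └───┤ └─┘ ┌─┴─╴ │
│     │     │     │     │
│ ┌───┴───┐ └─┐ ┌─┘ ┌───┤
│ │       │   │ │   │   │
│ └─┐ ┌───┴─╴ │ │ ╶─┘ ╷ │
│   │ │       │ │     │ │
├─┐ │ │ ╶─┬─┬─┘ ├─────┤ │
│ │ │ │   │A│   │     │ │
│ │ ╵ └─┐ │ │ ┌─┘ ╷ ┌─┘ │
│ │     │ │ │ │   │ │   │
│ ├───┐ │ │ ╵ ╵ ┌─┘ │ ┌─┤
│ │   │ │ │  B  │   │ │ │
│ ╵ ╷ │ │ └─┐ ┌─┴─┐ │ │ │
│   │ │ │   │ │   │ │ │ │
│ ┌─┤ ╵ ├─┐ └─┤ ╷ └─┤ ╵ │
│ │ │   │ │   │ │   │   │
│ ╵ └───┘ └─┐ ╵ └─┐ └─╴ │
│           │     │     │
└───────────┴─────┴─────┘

Finding the shortest path from (6, 5) to (8, 6):
Path length: 3 steps
Directions: down → down → right

Solution:

┌───────────────────┬───┐
│                   │   │
│ ╶─────┬─────────┐ │ ╷ │
│       │         │ │ │ │
│ ╶───┐ │ ╶─┐ ╷ ┌─┘ │ └─┤
│     │ │   │ │ │   │   │
├───╴ │ └───┤ └─┘ ┌─┴─╴ │
│     │     │     │     │
│ ┌───┴───┐ └─┐ ┌─┘ ┌───┤
│ │       │   │ │   │   │
│ └─┐ ┌───┴─╴ │ │ ╶─┘ ╷ │
│   │ │       │ │     │ │
├─┐ │ │ ╶─┬─┬─┘ ├─────┤ │
│ │ │ │   │A│   │     │ │
│ │ ╵ └─┐ │ │ ┌─┘ ╷ ┌─┘ │
│ │     │ │x│ │   │ │   │
│ ├───┐ │ │ ╵ ╵ ┌─┘ │ ┌─┤
│ │   │ │ │x B  │   │ │ │
│ ╵ ╷ │ │ └─┐ ┌─┴─┐ │ │ │
│   │ │ │   │ │   │ │ │ │
│ ┌─┤ ╵ ├─┐ └─┤ ╷ └─┤ ╵ │
│ │ │   │ │   │ │   │   │
│ ╵ └───┘ └─┐ ╵ └─┐ └─╴ │
│           │     │     │
└───────────┴─────┴─────┘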